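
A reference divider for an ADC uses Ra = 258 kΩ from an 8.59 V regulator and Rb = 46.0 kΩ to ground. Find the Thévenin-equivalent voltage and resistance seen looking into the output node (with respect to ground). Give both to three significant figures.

V_th = 1.30 V, R_th = 39.0 kΩ

V_th is the open-circuit tap voltage: 8.59 × 46.0/(258 + 46.0) = 1.30 V.
With the supply zeroed, Ra and Rb appear in parallel from the tap: R_th = Ra‖Rb = (258 × 46.0)/304.0 = 39.0 kΩ.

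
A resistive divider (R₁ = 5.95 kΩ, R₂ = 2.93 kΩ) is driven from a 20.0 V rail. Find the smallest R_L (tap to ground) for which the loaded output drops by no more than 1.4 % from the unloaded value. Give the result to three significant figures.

Output resistance R_th = R₁‖R₂ = (5.95 × 2.93)/8.880 = 1.963 kΩ.
The fractional drop is R_th/(R_th + R_L); requiring this ≤ 0.0140 gives R_L ≥ R_th(1/0.0140 − 1) = 1.963 × 70.43 = 138 kΩ.

R_L(min) ≈ 138 kΩ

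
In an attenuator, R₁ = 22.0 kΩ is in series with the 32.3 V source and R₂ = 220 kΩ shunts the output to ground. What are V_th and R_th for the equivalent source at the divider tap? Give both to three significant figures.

V_th is the open-circuit tap voltage: 32.3 × 220/(22.0 + 220) = 29.4 V.
With the supply zeroed, R₁ and R₂ appear in parallel from the tap: R_th = R₁‖R₂ = (22.0 × 220)/242.0 = 20.0 kΩ.

V_th = 29.4 V, R_th = 20.0 kΩ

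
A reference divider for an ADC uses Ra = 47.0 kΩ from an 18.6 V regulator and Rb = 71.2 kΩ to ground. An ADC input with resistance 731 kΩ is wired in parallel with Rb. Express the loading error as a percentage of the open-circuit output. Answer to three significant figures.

The divider's output (Thévenin) resistance is Ra‖Rb = 28.31 kΩ.
Fractional drop under load = R_th/(R_th + R_L) = 28.31 / (28.31 + 731) = 0.03729.
So the output falls by 3.73 %.

3.73 %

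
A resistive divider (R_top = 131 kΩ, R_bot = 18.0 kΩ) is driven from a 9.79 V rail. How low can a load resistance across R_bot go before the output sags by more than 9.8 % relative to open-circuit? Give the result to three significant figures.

R_L(min) ≈ 146 kΩ

Output resistance R_th = R_top‖R_bot = (131 × 18.0)/149.0 = 15.83 kΩ.
The fractional drop is R_th/(R_th + R_L); requiring this ≤ 0.0980 gives R_L ≥ R_th(1/0.0980 − 1) = 15.83 × 9.204 = 146 kΩ.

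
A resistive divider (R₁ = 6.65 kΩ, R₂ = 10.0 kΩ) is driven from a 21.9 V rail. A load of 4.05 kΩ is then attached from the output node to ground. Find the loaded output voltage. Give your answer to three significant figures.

V_out ≈ 6.62 V

The load sits in parallel with R₂: R₂‖R_L = (10.0 × 4.05) / (10.0 + 4.05) = 2.883 kΩ.
V_out = 21.9 × 2.883 / (6.65 + 2.883) = 21.9 × 2.883/9.533 = 6.62 V.
(Unloaded it would have been 13.2 V.)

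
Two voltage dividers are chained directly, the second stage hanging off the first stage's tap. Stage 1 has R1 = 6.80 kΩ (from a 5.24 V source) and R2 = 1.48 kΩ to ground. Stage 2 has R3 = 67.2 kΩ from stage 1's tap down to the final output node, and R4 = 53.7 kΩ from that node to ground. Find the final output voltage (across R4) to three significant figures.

V_out ≈ 0.412 V

Stage 2 presents R3+R4 = 120.9 kΩ as a load on stage 1's tap.
Stage 1's lower leg becomes R2‖(R3+R4) = 1.462 kΩ, so V_mid = 5.24 × 1.462/8.262 = 0.9273 V.
Stage 2 is itself unloaded: V_out = V_mid × R4/(R3+R4) = 0.9273 × 53.7/120.9 = 0.412 V.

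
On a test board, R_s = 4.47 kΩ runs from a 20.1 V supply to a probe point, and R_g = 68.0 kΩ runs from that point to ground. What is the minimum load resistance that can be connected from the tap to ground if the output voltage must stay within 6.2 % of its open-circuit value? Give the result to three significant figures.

Output resistance R_th = R_s‖R_g = (4.47 × 68.0)/72.47 = 4.194 kΩ.
The fractional drop is R_th/(R_th + R_L); requiring this ≤ 0.0620 gives R_L ≥ R_th(1/0.0620 − 1) = 4.194 × 15.13 = 63.5 kΩ.

R_L(min) ≈ 63.5 kΩ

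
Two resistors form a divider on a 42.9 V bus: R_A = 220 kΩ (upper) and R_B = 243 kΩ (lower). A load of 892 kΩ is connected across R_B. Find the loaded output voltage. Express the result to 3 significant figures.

The load sits in parallel with R_B: R_B‖R_L = (243 × 892) / (243 + 892) = 191.0 kΩ.
V_out = 42.9 × 191.0 / (220 + 191.0) = 42.9 × 191.0/411.0 = 19.9 V.
(Unloaded it would have been 22.5 V.)

V_out ≈ 19.9 V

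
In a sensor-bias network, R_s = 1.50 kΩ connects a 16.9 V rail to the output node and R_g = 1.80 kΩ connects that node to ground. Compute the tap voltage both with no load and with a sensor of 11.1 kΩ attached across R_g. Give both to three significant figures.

Unloaded: 9.22 V; loaded: 8.59 V

Open-circuit: V = 16.9 × 1.80/(1.50 + 1.80) = 9.22 V.
With the load, R_g becomes R_g‖R_L = 1.549 kΩ, so V = 16.9 × 1.549/3.049 = 8.59 V.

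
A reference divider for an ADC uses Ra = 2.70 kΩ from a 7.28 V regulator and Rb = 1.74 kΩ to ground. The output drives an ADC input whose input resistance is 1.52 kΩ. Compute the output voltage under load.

The load sits in parallel with Rb: Rb‖R_L = (1.74 × 1.52) / (1.74 + 1.52) = 0.8113 kΩ.
V_out = 7.28 × 0.8113 / (2.70 + 0.8113) = 7.28 × 0.8113/3.511 = 1.68 V.

V_out ≈ 1.68 V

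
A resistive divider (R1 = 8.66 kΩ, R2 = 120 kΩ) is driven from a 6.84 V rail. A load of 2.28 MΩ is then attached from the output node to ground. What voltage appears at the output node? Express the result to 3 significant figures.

The load sits in parallel with R2: R2‖R_L = (120 × 2280) / (120 + 2280) = 114.0 kΩ.
V_out = 6.84 × 114.0 / (8.66 + 114.0) = 6.84 × 114.0/122.7 = 6.36 V.
(Unloaded it would have been 6.38 V.)

V_out ≈ 6.36 V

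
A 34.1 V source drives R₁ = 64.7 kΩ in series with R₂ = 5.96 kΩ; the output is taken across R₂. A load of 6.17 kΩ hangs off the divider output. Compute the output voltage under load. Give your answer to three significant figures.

V_out ≈ 1.53 V

The load sits in parallel with R₂: R₂‖R_L = (5.96 × 6.17) / (5.96 + 6.17) = 3.032 kΩ.
V_out = 34.1 × 3.032 / (64.7 + 3.032) = 34.1 × 3.032/67.73 = 1.53 V.
(Unloaded it would have been 2.88 V.)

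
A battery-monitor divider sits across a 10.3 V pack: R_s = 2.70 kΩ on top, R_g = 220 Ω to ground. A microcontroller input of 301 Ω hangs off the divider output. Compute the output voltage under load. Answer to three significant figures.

V_out ≈ 0.463 V

The load sits in parallel with R_g: R_g‖R_L = (220 × 301) / (220 + 301) = 127.1 Ω.
V_out = 10.3 × 127.1 / (2700 + 127.1) = 10.3 × 127.1/2827 = 0.463 V.
(Unloaded it would have been 0.776 V.)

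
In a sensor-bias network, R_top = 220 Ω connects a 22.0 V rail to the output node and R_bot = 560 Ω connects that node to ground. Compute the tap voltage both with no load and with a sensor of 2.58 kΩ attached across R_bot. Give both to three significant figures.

Open-circuit: V = 22.0 × 560/(220 + 560) = 15.8 V.
With the load, R_bot becomes R_bot‖R_L = 460.1 Ω, so V = 22.0 × 460.1/680.1 = 14.9 V.

Unloaded: 15.8 V; loaded: 14.9 V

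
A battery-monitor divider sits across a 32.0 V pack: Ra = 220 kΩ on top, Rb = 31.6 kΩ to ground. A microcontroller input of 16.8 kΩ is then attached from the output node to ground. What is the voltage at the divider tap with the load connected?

The load sits in parallel with Rb: Rb‖R_L = (31.6 × 16.8) / (31.6 + 16.8) = 10.97 kΩ.
V_out = 32.0 × 10.97 / (220 + 10.97) = 32.0 × 10.97/231.0 = 1.52 V.
(Unloaded it would have been 4.02 V.)

V_out ≈ 1.52 V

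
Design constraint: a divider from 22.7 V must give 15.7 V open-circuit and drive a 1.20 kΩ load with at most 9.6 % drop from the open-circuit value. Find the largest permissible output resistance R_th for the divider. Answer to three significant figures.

Loading drop = R_th/(R_th + R_L) ≤ 0.0960, so R_th ≤ R_L · ε/(1−ε) = 1.20 kΩ × 0.0960/0.9040 = 127 Ω.

R_th ≤ 127 Ω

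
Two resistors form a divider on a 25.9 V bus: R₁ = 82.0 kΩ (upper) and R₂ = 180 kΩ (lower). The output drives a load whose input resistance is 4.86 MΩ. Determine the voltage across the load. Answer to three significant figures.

V_out ≈ 17.6 V

The load sits in parallel with R₂: R₂‖R_L = (180 × 4860) / (180 + 4860) = 173.6 kΩ.
V_out = 25.9 × 173.6 / (82.0 + 173.6) = 25.9 × 173.6/255.6 = 17.6 V.
(Unloaded it would have been 17.8 V.)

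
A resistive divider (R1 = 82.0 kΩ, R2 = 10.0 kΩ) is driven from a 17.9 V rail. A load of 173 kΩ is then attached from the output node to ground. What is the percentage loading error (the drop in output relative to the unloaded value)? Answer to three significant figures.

4.90 %

The divider's output (Thévenin) resistance is R1‖R2 = 8.913 kΩ.
Fractional drop under load = R_th/(R_th + R_L) = 8.913 / (8.913 + 173) = 0.04900.
So the output falls by 4.90 %.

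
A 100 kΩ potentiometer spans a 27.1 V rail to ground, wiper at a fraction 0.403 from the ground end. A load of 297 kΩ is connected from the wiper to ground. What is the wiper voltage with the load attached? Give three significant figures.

V ≈ 10.1 V

The wiper splits the pot into (1−α)R = 59.70 kΩ above and αR = 40.30 kΩ below.
Lower section ‖ load = 35.49 kΩ.
V_wiper = 27.1 × 35.49/(59.70 + 35.49) = 10.1 V.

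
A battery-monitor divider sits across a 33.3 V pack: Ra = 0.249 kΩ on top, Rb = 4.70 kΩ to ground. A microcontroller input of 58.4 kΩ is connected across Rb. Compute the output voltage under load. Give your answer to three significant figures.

The load sits in parallel with Rb: Rb‖R_L = (4700 × 58400) / (4700 + 58400) = 4350 Ω.
V_out = 33.3 × 4350 / (249 + 4350) = 33.3 × 4350/4599 = 31.5 V.

V_out ≈ 31.5 V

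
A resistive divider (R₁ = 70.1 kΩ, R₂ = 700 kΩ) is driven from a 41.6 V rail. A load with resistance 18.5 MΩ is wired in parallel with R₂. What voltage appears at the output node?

The load sits in parallel with R₂: R₂‖R_L = (700 × 18500) / (700 + 18500) = 674.5 kΩ.
V_out = 41.6 × 674.5 / (70.1 + 674.5) = 41.6 × 674.5/744.6 = 37.7 V.

V_out ≈ 37.7 V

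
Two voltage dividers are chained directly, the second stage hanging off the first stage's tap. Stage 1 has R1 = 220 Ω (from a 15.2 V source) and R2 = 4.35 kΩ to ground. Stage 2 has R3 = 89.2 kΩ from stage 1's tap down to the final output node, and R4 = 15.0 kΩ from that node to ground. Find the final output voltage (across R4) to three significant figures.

V_out ≈ 2.08 V

Stage 2 presents R3+R4 = 104200 Ω as a load on stage 1's tap.
Stage 1's lower leg becomes R2‖(R3+R4) = 4176 Ω, so V_mid = 15.2 × 4176/4396 = 14.44 V.
Stage 2 is itself unloaded: V_out = V_mid × R4/(R3+R4) = 14.44 × 15000/104200 = 2.08 V.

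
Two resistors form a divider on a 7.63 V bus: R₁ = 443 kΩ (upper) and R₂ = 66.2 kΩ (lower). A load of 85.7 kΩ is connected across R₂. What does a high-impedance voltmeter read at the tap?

V_out ≈ 0.593 V

The load sits in parallel with R₂: R₂‖R_L = (66.2 × 85.7) / (66.2 + 85.7) = 37.35 kΩ.
V_out = 7.63 × 37.35 / (443 + 37.35) = 7.63 × 37.35/480.3 = 0.593 V.
(Unloaded it would have been 0.992 V.)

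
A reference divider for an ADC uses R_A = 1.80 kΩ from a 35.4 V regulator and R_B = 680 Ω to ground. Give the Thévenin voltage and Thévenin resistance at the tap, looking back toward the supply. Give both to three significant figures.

V_th = 9.71 V, R_th = 494 Ω

V_th is the open-circuit tap voltage: 35.4 × 680/(1800 + 680) = 9.71 V.
With the supply zeroed, R_A and R_B appear in parallel from the tap: R_th = R_A‖R_B = (1800 × 680)/2480 = 494 Ω.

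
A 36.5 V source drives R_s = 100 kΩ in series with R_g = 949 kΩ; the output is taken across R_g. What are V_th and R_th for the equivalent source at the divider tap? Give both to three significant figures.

V_th is the open-circuit tap voltage: 36.5 × 949/(100 + 949) = 33.0 V.
With the supply zeroed, R_s and R_g appear in parallel from the tap: R_th = R_s‖R_g = (100 × 949)/1049 = 90.5 kΩ.

V_th = 33.0 V, R_th = 90.5 kΩ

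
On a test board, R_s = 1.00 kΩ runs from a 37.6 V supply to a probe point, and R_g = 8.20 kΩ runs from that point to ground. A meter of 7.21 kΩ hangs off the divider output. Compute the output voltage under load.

V_out ≈ 29.8 V

The load sits in parallel with R_g: R_g‖R_L = (8.20 × 7.21) / (8.20 + 7.21) = 3.837 kΩ.
V_out = 37.6 × 3.837 / (1.00 + 3.837) = 37.6 × 3.837/4.837 = 29.8 V.
(Unloaded it would have been 33.5 V.)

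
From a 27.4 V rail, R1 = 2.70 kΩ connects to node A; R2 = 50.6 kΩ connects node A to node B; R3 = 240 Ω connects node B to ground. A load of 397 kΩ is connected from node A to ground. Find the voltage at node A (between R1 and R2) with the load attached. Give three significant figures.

Below node A the series string R2+R3 = 50840 Ω sits in parallel with the 397000 Ω load: 45070 Ω.
V_A = 27.4 × 45070/(2700 + 45070) = 25.9 V.

V ≈ 25.9 V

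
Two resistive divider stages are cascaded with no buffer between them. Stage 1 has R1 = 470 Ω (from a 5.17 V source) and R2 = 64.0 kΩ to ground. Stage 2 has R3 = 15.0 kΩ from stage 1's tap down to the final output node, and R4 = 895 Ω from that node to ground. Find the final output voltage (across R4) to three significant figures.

V_out ≈ 0.281 V

Stage 2 presents R3+R4 = 15900 Ω as a load on stage 1's tap.
Stage 1's lower leg becomes R2‖(R3+R4) = 12730 Ω, so V_mid = 5.17 × 12730/13200 = 4.986 V.
Stage 2 is itself unloaded: V_out = V_mid × R4/(R3+R4) = 4.986 × 895/15900 = 0.281 V.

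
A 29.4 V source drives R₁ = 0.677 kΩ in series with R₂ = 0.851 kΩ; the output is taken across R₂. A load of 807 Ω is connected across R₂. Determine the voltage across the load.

V_out ≈ 11.2 V

The load sits in parallel with R₂: R₂‖R_L = (851 × 807) / (851 + 807) = 414.2 Ω.
V_out = 29.4 × 414.2 / (677 + 414.2) = 29.4 × 414.2/1091 = 11.2 V.
(Unloaded it would have been 16.4 V.)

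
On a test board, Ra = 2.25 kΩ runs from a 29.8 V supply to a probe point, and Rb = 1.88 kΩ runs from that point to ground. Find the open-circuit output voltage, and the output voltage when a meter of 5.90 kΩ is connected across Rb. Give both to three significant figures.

Unloaded: 13.6 V; loaded: 11.6 V

Open-circuit: V = 29.8 × 1.88/(2.25 + 1.88) = 13.6 V.
With the load, Rb becomes Rb‖R_L = 1.426 kΩ, so V = 29.8 × 1.426/3.676 = 11.6 V.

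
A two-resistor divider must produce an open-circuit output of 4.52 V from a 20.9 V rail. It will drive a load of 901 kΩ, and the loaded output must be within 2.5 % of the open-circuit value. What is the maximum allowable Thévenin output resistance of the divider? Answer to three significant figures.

R_th ≤ 23.1 kΩ

Loading drop = R_th/(R_th + R_L) ≤ 0.0250, so R_th ≤ R_L · ε/(1−ε) = 901 kΩ × 0.0250/0.9750 = 23.1 kΩ.
(Any R1, R2 with R2/(R1+R2) = 0.216 and R1‖R2 ≤ 23.1 kΩ will meet the spec.)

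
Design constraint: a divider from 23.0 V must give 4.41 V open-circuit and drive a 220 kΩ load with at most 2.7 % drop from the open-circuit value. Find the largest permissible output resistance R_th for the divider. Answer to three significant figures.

R_th ≤ 6.10 kΩ

Loading drop = R_th/(R_th + R_L) ≤ 0.0270, so R_th ≤ R_L · ε/(1−ε) = 220 kΩ × 0.0270/0.9730 = 6.10 kΩ.
(Any R1, R2 with R2/(R1+R2) = 0.192 and R1‖R2 ≤ 6.10 kΩ will meet the spec.)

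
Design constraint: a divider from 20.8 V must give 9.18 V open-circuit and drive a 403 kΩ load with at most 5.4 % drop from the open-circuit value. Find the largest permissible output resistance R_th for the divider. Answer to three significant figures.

Loading drop = R_th/(R_th + R_L) ≤ 0.0540, so R_th ≤ R_L · ε/(1−ε) = 403 kΩ × 0.0540/0.9460 = 23.0 kΩ.
(Any R1, R2 with R2/(R1+R2) = 0.441 and R1‖R2 ≤ 23.0 kΩ will meet the spec.)

R_th ≤ 23.0 kΩ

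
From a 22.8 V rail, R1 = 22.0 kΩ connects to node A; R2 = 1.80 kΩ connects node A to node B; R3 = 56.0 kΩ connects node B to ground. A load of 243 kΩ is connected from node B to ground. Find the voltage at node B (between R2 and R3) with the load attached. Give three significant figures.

V ≈ 15.0 V

At node B, R3 is in parallel with the load: R3‖R_L = 45.51 kΩ.
Below node A the resistance is R2 + (R3‖R_L) = 47.31 kΩ, so V_A = 22.8 × 47.31/69.31 = 15.56 V.
Then V_B = V_A × (R3‖R_L)/(R2 + R3‖R_L) = 15.56 × 45.51/47.31 = 15.0 V.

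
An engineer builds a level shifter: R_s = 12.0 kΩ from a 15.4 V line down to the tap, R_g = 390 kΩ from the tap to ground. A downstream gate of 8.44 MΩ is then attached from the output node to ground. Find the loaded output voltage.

The load sits in parallel with R_g: R_g‖R_L = (390 × 8440) / (390 + 8440) = 372.8 kΩ.
V_out = 15.4 × 372.8 / (12.0 + 372.8) = 15.4 × 372.8/384.8 = 14.9 V.
(Unloaded it would have been 14.9 V.)

V_out ≈ 14.9 V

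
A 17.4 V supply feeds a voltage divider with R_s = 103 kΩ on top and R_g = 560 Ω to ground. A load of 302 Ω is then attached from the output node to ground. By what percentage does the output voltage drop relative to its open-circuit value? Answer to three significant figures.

Unloaded V = 17.4 × 560/103600 = 0.09409 V.
Loaded: R_g‖R_L = 196.2 Ω, giving V = 17.4 × 196.2/103200 = 0.03308 V.
Drop = (0.09409 − 0.03308) / 0.09409 = 64.8 %.

64.8 %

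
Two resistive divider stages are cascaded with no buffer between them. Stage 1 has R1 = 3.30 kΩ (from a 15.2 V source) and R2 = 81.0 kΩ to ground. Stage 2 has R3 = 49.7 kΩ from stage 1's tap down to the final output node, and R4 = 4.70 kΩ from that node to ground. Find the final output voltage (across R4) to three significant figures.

Stage 2 presents R3+R4 = 54.40 kΩ as a load on stage 1's tap.
Stage 1's lower leg becomes R2‖(R3+R4) = 32.54 kΩ, so V_mid = 15.2 × 32.54/35.84 = 13.80 V.
Stage 2 is itself unloaded: V_out = V_mid × R4/(R3+R4) = 13.80 × 4.70/54.40 = 1.19 V.

V_out ≈ 1.19 V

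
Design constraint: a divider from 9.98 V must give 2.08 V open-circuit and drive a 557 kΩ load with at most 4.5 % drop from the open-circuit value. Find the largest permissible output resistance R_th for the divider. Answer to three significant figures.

R_th ≤ 26.2 kΩ

Loading drop = R_th/(R_th + R_L) ≤ 0.0450, so R_th ≤ R_L · ε/(1−ε) = 557 kΩ × 0.0450/0.9550 = 26.2 kΩ.
(Any R1, R2 with R2/(R1+R2) = 0.208 and R1‖R2 ≤ 26.2 kΩ will meet the spec.)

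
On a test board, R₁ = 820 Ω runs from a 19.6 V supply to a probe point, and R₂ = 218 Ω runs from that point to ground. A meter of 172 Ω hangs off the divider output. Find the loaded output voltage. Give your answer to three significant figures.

The load sits in parallel with R₂: R₂‖R_L = (218 × 172) / (218 + 172) = 96.14 Ω.
V_out = 19.6 × 96.14 / (820 + 96.14) = 19.6 × 96.14/916.1 = 2.06 V.
(Unloaded it would have been 4.12 V.)

V_out ≈ 2.06 V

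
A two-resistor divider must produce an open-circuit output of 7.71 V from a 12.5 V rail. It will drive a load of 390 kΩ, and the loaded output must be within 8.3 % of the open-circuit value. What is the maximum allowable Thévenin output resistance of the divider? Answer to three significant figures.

R_th ≤ 35.3 kΩ

Loading drop = R_th/(R_th + R_L) ≤ 0.0830, so R_th ≤ R_L · ε/(1−ε) = 390 kΩ × 0.0830/0.9170 = 35.3 kΩ.
(Any R1, R2 with R2/(R1+R2) = 0.617 and R1‖R2 ≤ 35.3 kΩ will meet the spec.)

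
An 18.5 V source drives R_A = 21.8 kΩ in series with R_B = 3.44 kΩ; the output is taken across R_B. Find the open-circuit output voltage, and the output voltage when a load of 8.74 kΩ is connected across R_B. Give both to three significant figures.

Unloaded: 2.52 V; loaded: 1.88 V

Open-circuit: V = 18.5 × 3.44/(21.8 + 3.44) = 2.52 V.
With the load, R_B becomes R_B‖R_L = 2.468 kΩ, so V = 18.5 × 2.468/24.27 = 1.88 V.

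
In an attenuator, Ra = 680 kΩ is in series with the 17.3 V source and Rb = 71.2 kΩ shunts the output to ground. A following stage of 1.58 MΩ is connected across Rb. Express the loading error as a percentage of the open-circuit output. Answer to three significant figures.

The divider's output (Thévenin) resistance is Ra‖Rb = 64.45 kΩ.
Fractional drop under load = R_th/(R_th + R_L) = 64.45 / (64.45 + 1580) = 0.03919.
So the output falls by 3.92 %.

3.92 %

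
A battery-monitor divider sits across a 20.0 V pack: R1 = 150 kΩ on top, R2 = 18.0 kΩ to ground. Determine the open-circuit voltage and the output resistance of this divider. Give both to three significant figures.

V_th is the open-circuit tap voltage: 20.0 × 18.0/(150 + 18.0) = 2.14 V.
With the supply zeroed, R1 and R2 appear in parallel from the tap: R_th = R1‖R2 = (150 × 18.0)/168.0 = 16.1 kΩ.

V_th = 2.14 V, R_th = 16.1 kΩ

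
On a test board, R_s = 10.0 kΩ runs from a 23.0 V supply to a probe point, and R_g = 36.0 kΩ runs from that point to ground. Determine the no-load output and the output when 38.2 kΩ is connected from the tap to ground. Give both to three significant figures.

Open-circuit: V = 23.0 × 36.0/(10.0 + 36.0) = 18.0 V.
With the load, R_g becomes R_g‖R_L = 18.53 kΩ, so V = 23.0 × 18.53/28.53 = 14.9 V.

Unloaded: 18.0 V; loaded: 14.9 V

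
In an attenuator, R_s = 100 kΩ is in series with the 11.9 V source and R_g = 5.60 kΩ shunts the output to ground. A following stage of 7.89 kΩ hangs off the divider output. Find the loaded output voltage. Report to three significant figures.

The load sits in parallel with R_g: R_g‖R_L = (5.60 × 7.89) / (5.60 + 7.89) = 3.275 kΩ.
V_out = 11.9 × 3.275 / (100 + 3.275) = 11.9 × 3.275/103.3 = 0.377 V.
(Unloaded it would have been 0.631 V.)

V_out ≈ 0.377 V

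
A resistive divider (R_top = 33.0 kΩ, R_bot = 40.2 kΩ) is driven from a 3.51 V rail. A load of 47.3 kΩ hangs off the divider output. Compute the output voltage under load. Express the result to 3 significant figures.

V_out ≈ 1.39 V

The load sits in parallel with R_bot: R_bot‖R_L = (40.2 × 47.3) / (40.2 + 47.3) = 21.73 kΩ.
V_out = 3.51 × 21.73 / (33.0 + 21.73) = 3.51 × 21.73/54.73 = 1.39 V.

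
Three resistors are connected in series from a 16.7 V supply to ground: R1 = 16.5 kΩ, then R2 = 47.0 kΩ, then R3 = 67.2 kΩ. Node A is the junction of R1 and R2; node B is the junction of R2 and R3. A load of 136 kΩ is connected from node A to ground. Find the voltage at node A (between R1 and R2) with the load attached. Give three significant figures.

Below node A the series string R2+R3 = 114.2 kΩ sits in parallel with the 136 kΩ load: 62.08 kΩ.
V_A = 16.7 × 62.08/(16.5 + 62.08) = 13.2 V.

V ≈ 13.2 V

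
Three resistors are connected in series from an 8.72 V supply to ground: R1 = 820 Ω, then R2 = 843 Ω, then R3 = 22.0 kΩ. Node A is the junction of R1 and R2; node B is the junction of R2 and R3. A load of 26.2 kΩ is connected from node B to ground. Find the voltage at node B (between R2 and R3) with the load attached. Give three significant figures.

V ≈ 7.66 V

At node B, R3 is in parallel with the load: R3‖R_L = 11960 Ω.
Below node A the resistance is R2 + (R3‖R_L) = 12800 Ω, so V_A = 8.72 × 12800/13620 = 8.195 V.
Then V_B = V_A × (R3‖R_L)/(R2 + R3‖R_L) = 8.195 × 11960/12800 = 7.66 V.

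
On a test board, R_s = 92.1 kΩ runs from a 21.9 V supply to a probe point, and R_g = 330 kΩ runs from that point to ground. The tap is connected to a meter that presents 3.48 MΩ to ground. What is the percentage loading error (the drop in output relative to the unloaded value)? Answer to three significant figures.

The divider's output (Thévenin) resistance is R_s‖R_g = 72.00 kΩ.
Fractional drop under load = R_th/(R_th + R_L) = 72.00 / (72.00 + 3480) = 0.02027.
So the output falls by 2.03 %.

2.03 %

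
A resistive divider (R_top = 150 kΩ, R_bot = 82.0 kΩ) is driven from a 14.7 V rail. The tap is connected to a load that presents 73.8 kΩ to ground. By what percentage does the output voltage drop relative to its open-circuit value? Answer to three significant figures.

The divider's output (Thévenin) resistance is R_top‖R_bot = 53.02 kΩ.
Fractional drop under load = R_th/(R_th + R_L) = 53.02 / (53.02 + 73.8) = 0.4181.
So the output falls by 41.8 %.

41.8 %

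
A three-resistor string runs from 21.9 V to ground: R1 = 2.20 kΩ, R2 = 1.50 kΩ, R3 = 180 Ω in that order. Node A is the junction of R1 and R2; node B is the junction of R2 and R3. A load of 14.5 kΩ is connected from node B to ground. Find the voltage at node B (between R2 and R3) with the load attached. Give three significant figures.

At node B, R3 is in parallel with the load: R3‖R_L = 177.8 Ω.
Below node A the resistance is R2 + (R3‖R_L) = 1678 Ω, so V_A = 21.9 × 1678/3878 = 9.475 V.
Then V_B = V_A × (R3‖R_L)/(R2 + R3‖R_L) = 9.475 × 177.8/1678 = 1.00 V.

V ≈ 1.00 V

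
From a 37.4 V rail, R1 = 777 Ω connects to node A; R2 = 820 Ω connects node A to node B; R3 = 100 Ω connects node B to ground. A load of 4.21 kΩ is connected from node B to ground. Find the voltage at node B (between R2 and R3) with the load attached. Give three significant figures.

V ≈ 2.16 V

At node B, R3 is in parallel with the load: R3‖R_L = 97.68 Ω.
Below node A the resistance is R2 + (R3‖R_L) = 917.7 Ω, so V_A = 37.4 × 917.7/1695 = 20.25 V.
Then V_B = V_A × (R3‖R_L)/(R2 + R3‖R_L) = 20.25 × 97.68/917.7 = 2.16 V.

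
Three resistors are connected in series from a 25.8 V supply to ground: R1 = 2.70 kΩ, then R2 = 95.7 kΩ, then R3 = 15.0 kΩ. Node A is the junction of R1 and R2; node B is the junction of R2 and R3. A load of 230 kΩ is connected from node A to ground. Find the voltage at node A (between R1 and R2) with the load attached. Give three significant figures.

Below node A the series string R2+R3 = 110.7 kΩ sits in parallel with the 230 kΩ load: 74.73 kΩ.
V_A = 25.8 × 74.73/(2.70 + 74.73) = 24.9 V.

V ≈ 24.9 V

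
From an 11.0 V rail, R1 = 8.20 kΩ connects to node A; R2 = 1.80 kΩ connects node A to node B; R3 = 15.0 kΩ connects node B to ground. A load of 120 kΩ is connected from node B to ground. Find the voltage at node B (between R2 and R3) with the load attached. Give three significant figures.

At node B, R3 is in parallel with the load: R3‖R_L = 13.33 kΩ.
Below node A the resistance is R2 + (R3‖R_L) = 15.13 kΩ, so V_A = 11.0 × 15.13/23.33 = 7.134 V.
Then V_B = V_A × (R3‖R_L)/(R2 + R3‖R_L) = 7.134 × 13.33/15.13 = 6.29 V.

V ≈ 6.29 V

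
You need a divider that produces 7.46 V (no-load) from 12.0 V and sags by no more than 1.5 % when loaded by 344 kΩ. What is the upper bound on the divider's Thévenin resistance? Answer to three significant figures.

R_th ≤ 5.24 kΩ

Loading drop = R_th/(R_th + R_L) ≤ 0.0150, so R_th ≤ R_L · ε/(1−ε) = 344 kΩ × 0.0150/0.9850 = 5.24 kΩ.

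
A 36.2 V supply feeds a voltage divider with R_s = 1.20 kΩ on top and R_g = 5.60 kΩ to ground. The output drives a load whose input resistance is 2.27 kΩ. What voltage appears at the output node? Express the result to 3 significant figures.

V_out ≈ 20.8 V

The load sits in parallel with R_g: R_g‖R_L = (5.60 × 2.27) / (5.60 + 2.27) = 1.615 kΩ.
V_out = 36.2 × 1.615 / (1.20 + 1.615) = 36.2 × 1.615/2.815 = 20.8 V.
(Unloaded it would have been 29.8 V.)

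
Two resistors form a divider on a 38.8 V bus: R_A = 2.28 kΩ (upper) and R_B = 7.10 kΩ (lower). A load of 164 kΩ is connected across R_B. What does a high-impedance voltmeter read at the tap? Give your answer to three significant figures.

The load sits in parallel with R_B: R_B‖R_L = (7.10 × 164) / (7.10 + 164) = 6.805 kΩ.
V_out = 38.8 × 6.805 / (2.28 + 6.805) = 38.8 × 6.805/9.085 = 29.1 V.

V_out ≈ 29.1 V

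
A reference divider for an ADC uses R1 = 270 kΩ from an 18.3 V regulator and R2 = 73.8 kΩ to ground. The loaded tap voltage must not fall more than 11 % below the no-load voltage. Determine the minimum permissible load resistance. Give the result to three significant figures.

Output resistance R_th = R1‖R2 = (270 × 73.8)/343.8 = 57.96 kΩ.
The fractional drop is R_th/(R_th + R_L); requiring this ≤ 0.110 gives R_L ≥ R_th(1/0.110 − 1) = 57.96 × 8.091 = 469 kΩ.

R_L(min) ≈ 469 kΩ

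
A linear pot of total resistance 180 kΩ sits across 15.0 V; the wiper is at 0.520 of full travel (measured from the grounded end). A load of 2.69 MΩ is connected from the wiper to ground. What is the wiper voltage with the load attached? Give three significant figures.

The wiper splits the pot into (1−α)R = 86.40 kΩ above and αR = 93.60 kΩ below.
Lower section ‖ load = 90.45 kΩ.
V_wiper = 15.0 × 90.45/(86.40 + 90.45) = 7.67 V.

V ≈ 7.67 V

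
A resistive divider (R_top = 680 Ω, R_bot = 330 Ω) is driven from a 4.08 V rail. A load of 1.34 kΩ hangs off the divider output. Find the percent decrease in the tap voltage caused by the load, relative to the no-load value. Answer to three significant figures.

14.2 %

Unloaded V = 4.08 × 330/1010 = 1.3331 V.
Loaded: R_bot‖R_L = 264.8 Ω, giving V = 4.08 × 264.8/944.8 = 1.1435 V.
Drop = (1.3331 − 1.1435) / 1.3331 = 14.2 %.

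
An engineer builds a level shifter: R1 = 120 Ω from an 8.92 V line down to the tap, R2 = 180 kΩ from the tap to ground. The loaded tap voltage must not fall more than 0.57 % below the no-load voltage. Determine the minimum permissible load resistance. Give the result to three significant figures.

Output resistance R_th = R1‖R2 = (120 × 180000)/180100 = 119.9 Ω.
The fractional drop is R_th/(R_th + R_L); requiring this ≤ 0.00570 gives R_L ≥ R_th(1/0.00570 − 1) = 119.9 × 174.4 = 20.9 kΩ.

R_L(min) ≈ 20.9 kΩ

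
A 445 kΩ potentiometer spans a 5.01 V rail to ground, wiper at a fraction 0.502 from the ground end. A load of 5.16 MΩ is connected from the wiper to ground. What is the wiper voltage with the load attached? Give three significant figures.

V ≈ 2.46 V

The wiper splits the pot into (1−α)R = 221.6 kΩ above and αR = 223.4 kΩ below.
Lower section ‖ load = 214.1 kΩ.
V_wiper = 5.01 × 214.1/(221.6 + 214.1) = 2.46 V.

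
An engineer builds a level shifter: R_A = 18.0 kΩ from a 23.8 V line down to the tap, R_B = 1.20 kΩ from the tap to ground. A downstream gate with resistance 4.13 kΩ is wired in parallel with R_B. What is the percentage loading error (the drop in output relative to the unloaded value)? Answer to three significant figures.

Unloaded V = 23.8 × 1.20/19.20 = 1.488 V.
Loaded: R_B‖R_L = 0.9298 kΩ, giving V = 23.8 × 0.9298/18.93 = 1.169 V.
Drop = (1.488 − 1.169) / 1.488 = 21.4 %.

21.4 %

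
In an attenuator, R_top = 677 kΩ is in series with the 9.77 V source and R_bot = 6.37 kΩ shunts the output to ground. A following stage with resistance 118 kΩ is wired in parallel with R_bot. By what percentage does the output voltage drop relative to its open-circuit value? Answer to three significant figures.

The divider's output (Thévenin) resistance is R_top‖R_bot = 6.311 kΩ.
Fractional drop under load = R_th/(R_th + R_L) = 6.311 / (6.311 + 118) = 0.05076.
So the output falls by 5.08 %.

5.08 %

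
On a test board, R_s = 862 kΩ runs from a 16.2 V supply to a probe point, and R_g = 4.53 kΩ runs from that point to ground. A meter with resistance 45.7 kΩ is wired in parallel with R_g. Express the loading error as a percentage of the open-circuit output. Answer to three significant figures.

Unloaded V = 16.2 × 4.53/866.5 = 0.084690 V.
Loaded: R_g‖R_L = 4.121 kΩ, giving V = 16.2 × 4.121/866.1 = 0.077088 V.
Drop = (0.084690 − 0.077088) / 0.084690 = 8.98 %.

8.98 %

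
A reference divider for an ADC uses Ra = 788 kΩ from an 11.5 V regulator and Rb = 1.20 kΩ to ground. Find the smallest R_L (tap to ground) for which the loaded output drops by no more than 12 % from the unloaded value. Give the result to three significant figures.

R_L(min) ≈ 8.79 kΩ

Output resistance R_th = Ra‖Rb = (788 × 1.20)/789.2 = 1.198 kΩ.
The fractional drop is R_th/(R_th + R_L); requiring this ≤ 0.120 gives R_L ≥ R_th(1/0.120 − 1) = 1.198 × 7.333 = 8.79 kΩ.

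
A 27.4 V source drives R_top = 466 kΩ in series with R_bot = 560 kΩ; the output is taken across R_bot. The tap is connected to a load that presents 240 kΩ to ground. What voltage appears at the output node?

The load sits in parallel with R_bot: R_bot‖R_L = (560 × 240) / (560 + 240) = 168.0 kΩ.
V_out = 27.4 × 168.0 / (466 + 168.0) = 27.4 × 168.0/634.0 = 7.26 V.

V_out ≈ 7.26 V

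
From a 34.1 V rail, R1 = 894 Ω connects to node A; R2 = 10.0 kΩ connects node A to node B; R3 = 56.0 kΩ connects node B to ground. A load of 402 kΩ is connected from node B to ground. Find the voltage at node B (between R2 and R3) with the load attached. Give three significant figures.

V ≈ 27.9 V

At node B, R3 is in parallel with the load: R3‖R_L = 49150 Ω.
Below node A the resistance is R2 + (R3‖R_L) = 59150 Ω, so V_A = 34.1 × 59150/60050 = 33.59 V.
Then V_B = V_A × (R3‖R_L)/(R2 + R3‖R_L) = 33.59 × 49150/59150 = 27.9 V.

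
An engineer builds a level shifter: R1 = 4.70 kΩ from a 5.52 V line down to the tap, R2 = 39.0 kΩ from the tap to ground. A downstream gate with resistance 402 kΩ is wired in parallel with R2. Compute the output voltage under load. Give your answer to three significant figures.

V_out ≈ 4.88 V

The load sits in parallel with R2: R2‖R_L = (39.0 × 402) / (39.0 + 402) = 35.55 kΩ.
V_out = 5.52 × 35.55 / (4.70 + 35.55) = 5.52 × 35.55/40.25 = 4.88 V.
(Unloaded it would have been 4.93 V.)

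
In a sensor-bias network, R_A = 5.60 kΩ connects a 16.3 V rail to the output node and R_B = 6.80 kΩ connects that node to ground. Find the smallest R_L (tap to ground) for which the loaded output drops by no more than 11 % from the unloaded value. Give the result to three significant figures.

Output resistance R_th = R_A‖R_B = (5.60 × 6.80)/12.40 = 3.071 kΩ.
The fractional drop is R_th/(R_th + R_L); requiring this ≤ 0.110 gives R_L ≥ R_th(1/0.110 − 1) = 3.071 × 8.091 = 24.8 kΩ.

R_L(min) ≈ 24.8 kΩ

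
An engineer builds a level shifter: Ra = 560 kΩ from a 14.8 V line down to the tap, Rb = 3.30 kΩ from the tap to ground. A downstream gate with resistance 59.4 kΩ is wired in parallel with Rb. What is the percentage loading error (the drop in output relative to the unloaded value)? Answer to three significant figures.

5.23 %

The divider's output (Thévenin) resistance is Ra‖Rb = 3.281 kΩ.
Fractional drop under load = R_th/(R_th + R_L) = 3.281 / (3.281 + 59.4) = 0.05234.
So the output falls by 5.23 %.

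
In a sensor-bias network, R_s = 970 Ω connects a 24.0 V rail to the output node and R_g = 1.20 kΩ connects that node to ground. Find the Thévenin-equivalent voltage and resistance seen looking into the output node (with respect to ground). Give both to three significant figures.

V_th = 13.3 V, R_th = 536 Ω

V_th is the open-circuit tap voltage: 24.0 × 1200/(970 + 1200) = 13.3 V.
With the supply zeroed, R_s and R_g appear in parallel from the tap: R_th = R_s‖R_g = (970 × 1200)/2170 = 536 Ω.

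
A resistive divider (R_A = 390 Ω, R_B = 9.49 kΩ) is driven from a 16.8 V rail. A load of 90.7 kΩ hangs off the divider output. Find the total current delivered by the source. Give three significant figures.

I ≈ 1.87 mA

R_B‖R_L = 8591 Ω, so the source sees R_A + R_B‖R_L = 8981 Ω.
I = 16.8 V / 8981 Ω = 1.87 mA.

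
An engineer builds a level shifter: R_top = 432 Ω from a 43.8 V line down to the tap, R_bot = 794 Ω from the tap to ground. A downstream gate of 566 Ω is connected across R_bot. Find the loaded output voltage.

The load sits in parallel with R_bot: R_bot‖R_L = (794 × 566) / (794 + 566) = 330.4 Ω.
V_out = 43.8 × 330.4 / (432 + 330.4) = 43.8 × 330.4/762.4 = 19.0 V.

V_out ≈ 19.0 V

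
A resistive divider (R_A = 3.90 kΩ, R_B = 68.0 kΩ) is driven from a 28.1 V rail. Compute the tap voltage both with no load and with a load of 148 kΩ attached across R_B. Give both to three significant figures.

Unloaded: 26.6 V; loaded: 25.9 V

Open-circuit: V = 28.1 × 68.0/(3.90 + 68.0) = 26.6 V.
With the load, R_B becomes R_B‖R_L = 46.59 kΩ, so V = 28.1 × 46.59/50.49 = 25.9 V.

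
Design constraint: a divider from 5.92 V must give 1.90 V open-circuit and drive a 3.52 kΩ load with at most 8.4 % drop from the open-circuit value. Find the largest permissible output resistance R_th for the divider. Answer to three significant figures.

Loading drop = R_th/(R_th + R_L) ≤ 0.0840, so R_th ≤ R_L · ε/(1−ε) = 3.52 kΩ × 0.0840/0.9160 = 323 Ω.
(Any R1, R2 with R2/(R1+R2) = 0.321 and R1‖R2 ≤ 323 Ω will meet the spec.)

R_th ≤ 323 Ω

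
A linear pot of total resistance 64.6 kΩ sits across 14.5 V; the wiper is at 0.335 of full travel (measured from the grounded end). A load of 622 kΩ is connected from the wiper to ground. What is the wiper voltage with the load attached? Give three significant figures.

The wiper splits the pot into (1−α)R = 42.96 kΩ above and αR = 21.64 kΩ below.
Lower section ‖ load = 20.91 kΩ.
V_wiper = 14.5 × 20.91/(42.96 + 20.91) = 4.75 V.

V ≈ 4.75 V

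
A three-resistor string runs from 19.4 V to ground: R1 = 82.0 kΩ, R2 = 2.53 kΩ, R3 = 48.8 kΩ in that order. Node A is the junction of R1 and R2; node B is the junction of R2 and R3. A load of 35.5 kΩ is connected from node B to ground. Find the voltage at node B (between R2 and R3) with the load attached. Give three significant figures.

At node B, R3 is in parallel with the load: R3‖R_L = 20.55 kΩ.
Below node A the resistance is R2 + (R3‖R_L) = 23.08 kΩ, so V_A = 19.4 × 23.08/105.1 = 4.261 V.
Then V_B = V_A × (R3‖R_L)/(R2 + R3‖R_L) = 4.261 × 20.55/23.08 = 3.79 V.

V ≈ 3.79 V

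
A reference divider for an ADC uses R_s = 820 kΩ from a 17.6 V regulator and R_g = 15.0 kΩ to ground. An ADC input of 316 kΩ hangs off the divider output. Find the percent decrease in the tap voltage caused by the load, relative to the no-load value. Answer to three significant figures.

The divider's output (Thévenin) resistance is R_s‖R_g = 14.73 kΩ.
Fractional drop under load = R_th/(R_th + R_L) = 14.73 / (14.73 + 316) = 0.04454.
So the output falls by 4.45 %.

4.45 %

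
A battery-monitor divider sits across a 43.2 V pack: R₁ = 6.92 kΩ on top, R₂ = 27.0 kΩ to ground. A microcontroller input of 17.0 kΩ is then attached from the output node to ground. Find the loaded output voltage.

The load sits in parallel with R₂: R₂‖R_L = (27.0 × 17.0) / (27.0 + 17.0) = 10.43 kΩ.
V_out = 43.2 × 10.43 / (6.92 + 10.43) = 43.2 × 10.43/17.35 = 26.0 V.

V_out ≈ 26.0 V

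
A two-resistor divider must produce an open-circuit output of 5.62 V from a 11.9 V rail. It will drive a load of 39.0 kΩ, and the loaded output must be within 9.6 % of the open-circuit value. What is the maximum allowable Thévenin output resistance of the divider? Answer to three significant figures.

R_th ≤ 4.14 kΩ

Loading drop = R_th/(R_th + R_L) ≤ 0.0960, so R_th ≤ R_L · ε/(1−ε) = 39.0 kΩ × 0.0960/0.9040 = 4.14 kΩ.
(Any R1, R2 with R2/(R1+R2) = 0.472 and R1‖R2 ≤ 4.14 kΩ will meet the spec.)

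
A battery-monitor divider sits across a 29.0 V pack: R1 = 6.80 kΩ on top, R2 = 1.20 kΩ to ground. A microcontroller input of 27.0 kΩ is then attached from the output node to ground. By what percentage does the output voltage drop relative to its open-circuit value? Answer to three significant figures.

The divider's output (Thévenin) resistance is R1‖R2 = 1.020 kΩ.
Fractional drop under load = R_th/(R_th + R_L) = 1.020 / (1.020 + 27.0) = 0.03640.
So the output falls by 3.64 %.

3.64 %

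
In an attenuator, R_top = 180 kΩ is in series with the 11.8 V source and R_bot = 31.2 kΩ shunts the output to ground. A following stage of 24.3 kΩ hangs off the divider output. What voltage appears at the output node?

The load sits in parallel with R_bot: R_bot‖R_L = (31.2 × 24.3) / (31.2 + 24.3) = 13.66 kΩ.
V_out = 11.8 × 13.66 / (180 + 13.66) = 11.8 × 13.66/193.7 = 0.832 V.

V_out ≈ 0.832 V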